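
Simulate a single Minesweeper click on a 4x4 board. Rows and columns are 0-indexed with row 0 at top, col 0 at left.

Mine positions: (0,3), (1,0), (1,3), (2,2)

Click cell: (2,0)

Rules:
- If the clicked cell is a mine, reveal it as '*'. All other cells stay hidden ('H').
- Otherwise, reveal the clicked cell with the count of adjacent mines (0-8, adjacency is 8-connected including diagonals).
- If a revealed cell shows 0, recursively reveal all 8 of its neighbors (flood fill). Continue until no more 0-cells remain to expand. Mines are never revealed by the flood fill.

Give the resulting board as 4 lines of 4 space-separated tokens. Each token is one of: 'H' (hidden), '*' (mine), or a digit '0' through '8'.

H H H H
H H H H
1 H H H
H H H H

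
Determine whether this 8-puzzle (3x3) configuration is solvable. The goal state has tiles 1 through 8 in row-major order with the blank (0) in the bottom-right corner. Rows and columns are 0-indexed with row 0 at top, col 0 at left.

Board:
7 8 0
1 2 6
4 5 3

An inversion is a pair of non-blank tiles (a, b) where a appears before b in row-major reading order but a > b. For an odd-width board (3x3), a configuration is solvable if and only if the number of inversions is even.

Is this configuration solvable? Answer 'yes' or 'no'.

Inversions (pairs i<j in row-major order where tile[i] > tile[j] > 0): 17
17 is odd, so the puzzle is not solvable.

Answer: no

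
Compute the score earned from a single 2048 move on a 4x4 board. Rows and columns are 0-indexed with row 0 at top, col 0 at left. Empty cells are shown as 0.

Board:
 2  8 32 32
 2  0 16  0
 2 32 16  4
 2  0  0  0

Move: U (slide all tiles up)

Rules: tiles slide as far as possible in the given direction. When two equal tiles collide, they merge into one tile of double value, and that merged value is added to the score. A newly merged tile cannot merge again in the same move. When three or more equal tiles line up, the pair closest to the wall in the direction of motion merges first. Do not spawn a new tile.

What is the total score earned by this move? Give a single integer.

Answer: 40

Derivation:
Slide up:
col 0: [2, 2, 2, 2] -> [4, 4, 0, 0]  score +8 (running 8)
col 1: [8, 0, 32, 0] -> [8, 32, 0, 0]  score +0 (running 8)
col 2: [32, 16, 16, 0] -> [32, 32, 0, 0]  score +32 (running 40)
col 3: [32, 0, 4, 0] -> [32, 4, 0, 0]  score +0 (running 40)
Board after move:
 4  8 32 32
 4 32 32  4
 0  0  0  0
 0  0  0  0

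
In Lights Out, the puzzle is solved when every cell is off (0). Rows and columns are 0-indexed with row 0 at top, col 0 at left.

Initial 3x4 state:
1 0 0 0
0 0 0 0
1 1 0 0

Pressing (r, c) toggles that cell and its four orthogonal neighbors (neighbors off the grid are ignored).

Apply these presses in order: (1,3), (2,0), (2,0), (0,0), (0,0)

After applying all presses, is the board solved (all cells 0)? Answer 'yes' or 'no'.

Answer: no

Derivation:
After press 1 at (1,3):
1 0 0 1
0 0 1 1
1 1 0 1

After press 2 at (2,0):
1 0 0 1
1 0 1 1
0 0 0 1

After press 3 at (2,0):
1 0 0 1
0 0 1 1
1 1 0 1

After press 4 at (0,0):
0 1 0 1
1 0 1 1
1 1 0 1

After press 5 at (0,0):
1 0 0 1
0 0 1 1
1 1 0 1

Lights still on: 7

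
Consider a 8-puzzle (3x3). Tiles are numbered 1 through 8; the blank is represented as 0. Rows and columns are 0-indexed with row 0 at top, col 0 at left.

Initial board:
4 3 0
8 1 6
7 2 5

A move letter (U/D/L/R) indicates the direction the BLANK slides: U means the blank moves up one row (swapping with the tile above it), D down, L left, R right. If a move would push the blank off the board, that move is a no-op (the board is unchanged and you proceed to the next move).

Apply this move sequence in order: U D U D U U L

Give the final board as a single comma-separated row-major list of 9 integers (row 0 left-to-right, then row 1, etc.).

After move 1 (U):
4 3 0
8 1 6
7 2 5

After move 2 (D):
4 3 6
8 1 0
7 2 5

After move 3 (U):
4 3 0
8 1 6
7 2 5

After move 4 (D):
4 3 6
8 1 0
7 2 5

After move 5 (U):
4 3 0
8 1 6
7 2 5

After move 6 (U):
4 3 0
8 1 6
7 2 5

After move 7 (L):
4 0 3
8 1 6
7 2 5

Answer: 4, 0, 3, 8, 1, 6, 7, 2, 5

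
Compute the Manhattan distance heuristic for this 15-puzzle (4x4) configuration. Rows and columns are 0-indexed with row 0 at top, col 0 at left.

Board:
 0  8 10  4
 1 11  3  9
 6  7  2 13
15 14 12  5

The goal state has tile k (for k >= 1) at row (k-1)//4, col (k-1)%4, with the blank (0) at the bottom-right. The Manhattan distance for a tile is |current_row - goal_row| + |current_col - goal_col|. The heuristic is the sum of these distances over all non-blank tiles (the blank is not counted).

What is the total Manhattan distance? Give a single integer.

Tile 8: at (0,1), goal (1,3), distance |0-1|+|1-3| = 3
Tile 10: at (0,2), goal (2,1), distance |0-2|+|2-1| = 3
Tile 4: at (0,3), goal (0,3), distance |0-0|+|3-3| = 0
Tile 1: at (1,0), goal (0,0), distance |1-0|+|0-0| = 1
Tile 11: at (1,1), goal (2,2), distance |1-2|+|1-2| = 2
Tile 3: at (1,2), goal (0,2), distance |1-0|+|2-2| = 1
Tile 9: at (1,3), goal (2,0), distance |1-2|+|3-0| = 4
Tile 6: at (2,0), goal (1,1), distance |2-1|+|0-1| = 2
Tile 7: at (2,1), goal (1,2), distance |2-1|+|1-2| = 2
Tile 2: at (2,2), goal (0,1), distance |2-0|+|2-1| = 3
Tile 13: at (2,3), goal (3,0), distance |2-3|+|3-0| = 4
Tile 15: at (3,0), goal (3,2), distance |3-3|+|0-2| = 2
Tile 14: at (3,1), goal (3,1), distance |3-3|+|1-1| = 0
Tile 12: at (3,2), goal (2,3), distance |3-2|+|2-3| = 2
Tile 5: at (3,3), goal (1,0), distance |3-1|+|3-0| = 5
Sum: 3 + 3 + 0 + 1 + 2 + 1 + 4 + 2 + 2 + 3 + 4 + 2 + 0 + 2 + 5 = 34

Answer: 34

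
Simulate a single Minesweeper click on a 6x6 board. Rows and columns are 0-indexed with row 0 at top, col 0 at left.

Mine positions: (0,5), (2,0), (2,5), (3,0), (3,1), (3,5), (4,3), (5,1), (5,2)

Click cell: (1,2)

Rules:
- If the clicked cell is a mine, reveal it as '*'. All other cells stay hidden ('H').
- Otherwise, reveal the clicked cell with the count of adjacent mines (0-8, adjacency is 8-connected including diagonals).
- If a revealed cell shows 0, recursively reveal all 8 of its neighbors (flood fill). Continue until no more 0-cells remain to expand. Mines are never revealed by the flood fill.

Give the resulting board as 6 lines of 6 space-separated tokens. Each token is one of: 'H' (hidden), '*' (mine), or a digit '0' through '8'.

0 0 0 0 1 H
1 1 0 0 2 H
H 3 1 0 2 H
H H 2 1 3 H
H H H H H H
H H H H H H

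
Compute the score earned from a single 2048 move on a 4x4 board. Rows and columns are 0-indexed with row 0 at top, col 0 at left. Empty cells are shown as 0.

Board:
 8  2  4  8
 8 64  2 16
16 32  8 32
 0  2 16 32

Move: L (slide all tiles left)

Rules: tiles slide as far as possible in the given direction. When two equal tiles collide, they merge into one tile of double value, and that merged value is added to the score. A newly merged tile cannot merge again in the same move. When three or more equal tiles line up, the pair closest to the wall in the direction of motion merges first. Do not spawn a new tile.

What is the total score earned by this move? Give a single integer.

Answer: 0

Derivation:
Slide left:
row 0: [8, 2, 4, 8] -> [8, 2, 4, 8]  score +0 (running 0)
row 1: [8, 64, 2, 16] -> [8, 64, 2, 16]  score +0 (running 0)
row 2: [16, 32, 8, 32] -> [16, 32, 8, 32]  score +0 (running 0)
row 3: [0, 2, 16, 32] -> [2, 16, 32, 0]  score +0 (running 0)
Board after move:
 8  2  4  8
 8 64  2 16
16 32  8 32
 2 16 32  0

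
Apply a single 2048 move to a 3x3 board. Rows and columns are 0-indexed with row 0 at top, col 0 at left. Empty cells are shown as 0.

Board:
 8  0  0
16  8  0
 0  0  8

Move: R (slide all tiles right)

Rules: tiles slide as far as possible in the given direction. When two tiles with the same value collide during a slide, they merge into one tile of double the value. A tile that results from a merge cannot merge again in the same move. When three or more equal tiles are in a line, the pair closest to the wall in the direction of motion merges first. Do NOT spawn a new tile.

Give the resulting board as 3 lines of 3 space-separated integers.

Slide right:
row 0: [8, 0, 0] -> [0, 0, 8]
row 1: [16, 8, 0] -> [0, 16, 8]
row 2: [0, 0, 8] -> [0, 0, 8]

Answer:  0  0  8
 0 16  8
 0  0  8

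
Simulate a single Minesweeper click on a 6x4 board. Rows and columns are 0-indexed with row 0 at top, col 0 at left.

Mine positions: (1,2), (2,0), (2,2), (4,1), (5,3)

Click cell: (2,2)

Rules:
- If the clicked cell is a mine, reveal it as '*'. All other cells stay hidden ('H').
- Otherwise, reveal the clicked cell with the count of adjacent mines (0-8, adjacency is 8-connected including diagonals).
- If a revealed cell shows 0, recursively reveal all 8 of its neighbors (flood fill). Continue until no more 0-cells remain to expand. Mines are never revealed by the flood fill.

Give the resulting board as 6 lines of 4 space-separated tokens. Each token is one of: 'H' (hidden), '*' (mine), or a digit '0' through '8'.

H H H H
H H H H
H H * H
H H H H
H H H H
H H H H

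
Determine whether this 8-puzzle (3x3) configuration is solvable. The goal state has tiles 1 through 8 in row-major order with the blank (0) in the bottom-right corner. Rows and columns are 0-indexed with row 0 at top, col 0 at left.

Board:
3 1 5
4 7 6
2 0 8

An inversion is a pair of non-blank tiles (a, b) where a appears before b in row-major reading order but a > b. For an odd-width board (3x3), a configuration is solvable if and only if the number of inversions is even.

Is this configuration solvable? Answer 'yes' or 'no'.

Answer: yes

Derivation:
Inversions (pairs i<j in row-major order where tile[i] > tile[j] > 0): 8
8 is even, so the puzzle is solvable.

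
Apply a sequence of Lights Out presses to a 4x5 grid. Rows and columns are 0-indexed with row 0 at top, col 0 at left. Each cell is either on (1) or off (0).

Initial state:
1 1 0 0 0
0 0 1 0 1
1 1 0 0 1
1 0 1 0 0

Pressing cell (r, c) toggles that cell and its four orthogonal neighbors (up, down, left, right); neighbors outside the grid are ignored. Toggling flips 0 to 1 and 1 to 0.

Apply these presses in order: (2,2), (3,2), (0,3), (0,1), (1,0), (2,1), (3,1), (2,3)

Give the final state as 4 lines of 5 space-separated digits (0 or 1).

Answer: 1 0 0 1 1
1 1 0 0 1
1 0 0 0 0
0 1 0 0 0

Derivation:
After press 1 at (2,2):
1 1 0 0 0
0 0 0 0 1
1 0 1 1 1
1 0 0 0 0

After press 2 at (3,2):
1 1 0 0 0
0 0 0 0 1
1 0 0 1 1
1 1 1 1 0

After press 3 at (0,3):
1 1 1 1 1
0 0 0 1 1
1 0 0 1 1
1 1 1 1 0

After press 4 at (0,1):
0 0 0 1 1
0 1 0 1 1
1 0 0 1 1
1 1 1 1 0

After press 5 at (1,0):
1 0 0 1 1
1 0 0 1 1
0 0 0 1 1
1 1 1 1 0

After press 6 at (2,1):
1 0 0 1 1
1 1 0 1 1
1 1 1 1 1
1 0 1 1 0

After press 7 at (3,1):
1 0 0 1 1
1 1 0 1 1
1 0 1 1 1
0 1 0 1 0

After press 8 at (2,3):
1 0 0 1 1
1 1 0 0 1
1 0 0 0 0
0 1 0 0 0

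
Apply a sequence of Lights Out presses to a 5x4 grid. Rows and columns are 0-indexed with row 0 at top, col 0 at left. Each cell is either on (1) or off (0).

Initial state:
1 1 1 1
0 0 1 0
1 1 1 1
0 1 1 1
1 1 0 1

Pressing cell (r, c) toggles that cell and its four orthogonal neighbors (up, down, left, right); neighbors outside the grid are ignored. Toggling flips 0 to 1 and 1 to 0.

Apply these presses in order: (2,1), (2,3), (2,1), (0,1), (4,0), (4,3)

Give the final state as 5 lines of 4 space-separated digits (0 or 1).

After press 1 at (2,1):
1 1 1 1
0 1 1 0
0 0 0 1
0 0 1 1
1 1 0 1

After press 2 at (2,3):
1 1 1 1
0 1 1 1
0 0 1 0
0 0 1 0
1 1 0 1

After press 3 at (2,1):
1 1 1 1
0 0 1 1
1 1 0 0
0 1 1 0
1 1 0 1

After press 4 at (0,1):
0 0 0 1
0 1 1 1
1 1 0 0
0 1 1 0
1 1 0 1

After press 5 at (4,0):
0 0 0 1
0 1 1 1
1 1 0 0
1 1 1 0
0 0 0 1

After press 6 at (4,3):
0 0 0 1
0 1 1 1
1 1 0 0
1 1 1 1
0 0 1 0

Answer: 0 0 0 1
0 1 1 1
1 1 0 0
1 1 1 1
0 0 1 0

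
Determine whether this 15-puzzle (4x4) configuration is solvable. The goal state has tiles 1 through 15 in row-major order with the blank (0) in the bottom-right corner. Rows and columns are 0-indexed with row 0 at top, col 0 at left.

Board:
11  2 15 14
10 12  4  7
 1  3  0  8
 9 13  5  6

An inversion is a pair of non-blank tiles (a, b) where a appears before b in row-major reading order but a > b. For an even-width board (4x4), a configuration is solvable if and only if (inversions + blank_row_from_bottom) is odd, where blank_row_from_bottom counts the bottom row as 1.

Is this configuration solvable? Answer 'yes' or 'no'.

Inversions: 62
Blank is in row 2 (0-indexed from top), which is row 2 counting from the bottom (bottom = 1).
62 + 2 = 64, which is even, so the puzzle is not solvable.

Answer: no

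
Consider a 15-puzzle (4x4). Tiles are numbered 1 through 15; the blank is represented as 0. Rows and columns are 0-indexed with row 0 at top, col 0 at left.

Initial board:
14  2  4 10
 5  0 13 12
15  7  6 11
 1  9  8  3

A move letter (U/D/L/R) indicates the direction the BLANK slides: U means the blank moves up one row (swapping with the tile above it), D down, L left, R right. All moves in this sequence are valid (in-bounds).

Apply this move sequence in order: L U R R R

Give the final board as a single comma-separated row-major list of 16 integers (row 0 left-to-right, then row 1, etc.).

Answer: 2, 4, 10, 0, 14, 5, 13, 12, 15, 7, 6, 11, 1, 9, 8, 3

Derivation:
After move 1 (L):
14  2  4 10
 0  5 13 12
15  7  6 11
 1  9  8  3

After move 2 (U):
 0  2  4 10
14  5 13 12
15  7  6 11
 1  9  8  3

After move 3 (R):
 2  0  4 10
14  5 13 12
15  7  6 11
 1  9  8  3

After move 4 (R):
 2  4  0 10
14  5 13 12
15  7  6 11
 1  9  8  3

After move 5 (R):
 2  4 10  0
14  5 13 12
15  7  6 11
 1  9  8  3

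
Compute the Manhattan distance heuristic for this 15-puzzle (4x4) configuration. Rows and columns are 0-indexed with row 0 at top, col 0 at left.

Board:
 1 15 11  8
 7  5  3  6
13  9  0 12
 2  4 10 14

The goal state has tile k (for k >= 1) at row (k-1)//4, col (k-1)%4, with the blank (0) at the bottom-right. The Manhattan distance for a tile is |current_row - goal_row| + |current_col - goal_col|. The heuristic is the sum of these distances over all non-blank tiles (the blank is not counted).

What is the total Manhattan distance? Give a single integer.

Answer: 28

Derivation:
Tile 1: at (0,0), goal (0,0), distance |0-0|+|0-0| = 0
Tile 15: at (0,1), goal (3,2), distance |0-3|+|1-2| = 4
Tile 11: at (0,2), goal (2,2), distance |0-2|+|2-2| = 2
Tile 8: at (0,3), goal (1,3), distance |0-1|+|3-3| = 1
Tile 7: at (1,0), goal (1,2), distance |1-1|+|0-2| = 2
Tile 5: at (1,1), goal (1,0), distance |1-1|+|1-0| = 1
Tile 3: at (1,2), goal (0,2), distance |1-0|+|2-2| = 1
Tile 6: at (1,3), goal (1,1), distance |1-1|+|3-1| = 2
Tile 13: at (2,0), goal (3,0), distance |2-3|+|0-0| = 1
Tile 9: at (2,1), goal (2,0), distance |2-2|+|1-0| = 1
Tile 12: at (2,3), goal (2,3), distance |2-2|+|3-3| = 0
Tile 2: at (3,0), goal (0,1), distance |3-0|+|0-1| = 4
Tile 4: at (3,1), goal (0,3), distance |3-0|+|1-3| = 5
Tile 10: at (3,2), goal (2,1), distance |3-2|+|2-1| = 2
Tile 14: at (3,3), goal (3,1), distance |3-3|+|3-1| = 2
Sum: 0 + 4 + 2 + 1 + 2 + 1 + 1 + 2 + 1 + 1 + 0 + 4 + 5 + 2 + 2 = 28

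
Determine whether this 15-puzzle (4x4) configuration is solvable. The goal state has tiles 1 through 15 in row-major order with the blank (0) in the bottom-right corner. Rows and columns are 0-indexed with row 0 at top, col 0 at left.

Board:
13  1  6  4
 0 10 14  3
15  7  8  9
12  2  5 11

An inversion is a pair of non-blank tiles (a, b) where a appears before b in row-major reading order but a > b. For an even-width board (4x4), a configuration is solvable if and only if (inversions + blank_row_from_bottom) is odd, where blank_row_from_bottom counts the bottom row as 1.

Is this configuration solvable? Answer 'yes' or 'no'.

Answer: no

Derivation:
Inversions: 49
Blank is in row 1 (0-indexed from top), which is row 3 counting from the bottom (bottom = 1).
49 + 3 = 52, which is even, so the puzzle is not solvable.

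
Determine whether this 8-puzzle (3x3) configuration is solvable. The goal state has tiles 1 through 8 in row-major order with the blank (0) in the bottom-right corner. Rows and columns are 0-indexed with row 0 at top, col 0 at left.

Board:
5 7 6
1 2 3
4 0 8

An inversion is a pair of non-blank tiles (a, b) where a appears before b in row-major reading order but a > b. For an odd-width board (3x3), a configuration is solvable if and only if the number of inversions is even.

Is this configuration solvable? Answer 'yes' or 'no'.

Answer: no

Derivation:
Inversions (pairs i<j in row-major order where tile[i] > tile[j] > 0): 13
13 is odd, so the puzzle is not solvable.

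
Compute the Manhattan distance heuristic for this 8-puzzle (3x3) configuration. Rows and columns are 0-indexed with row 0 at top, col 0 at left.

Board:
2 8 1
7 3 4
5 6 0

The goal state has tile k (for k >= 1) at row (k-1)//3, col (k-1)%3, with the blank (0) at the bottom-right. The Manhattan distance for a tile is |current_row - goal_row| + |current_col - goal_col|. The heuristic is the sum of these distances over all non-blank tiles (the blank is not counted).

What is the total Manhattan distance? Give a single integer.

Answer: 14

Derivation:
Tile 2: (0,0)->(0,1) = 1
Tile 8: (0,1)->(2,1) = 2
Tile 1: (0,2)->(0,0) = 2
Tile 7: (1,0)->(2,0) = 1
Tile 3: (1,1)->(0,2) = 2
Tile 4: (1,2)->(1,0) = 2
Tile 5: (2,0)->(1,1) = 2
Tile 6: (2,1)->(1,2) = 2
Sum: 1 + 2 + 2 + 1 + 2 + 2 + 2 + 2 = 14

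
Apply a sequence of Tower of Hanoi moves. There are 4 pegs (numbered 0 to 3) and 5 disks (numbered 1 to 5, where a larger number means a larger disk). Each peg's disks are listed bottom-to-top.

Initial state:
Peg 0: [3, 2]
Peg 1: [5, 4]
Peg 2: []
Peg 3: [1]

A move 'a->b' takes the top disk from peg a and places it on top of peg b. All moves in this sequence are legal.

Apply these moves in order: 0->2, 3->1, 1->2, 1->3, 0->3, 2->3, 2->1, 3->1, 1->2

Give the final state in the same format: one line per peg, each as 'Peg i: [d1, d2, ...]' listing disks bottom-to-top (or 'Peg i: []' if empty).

After move 1 (0->2):
Peg 0: [3]
Peg 1: [5, 4]
Peg 2: [2]
Peg 3: [1]

After move 2 (3->1):
Peg 0: [3]
Peg 1: [5, 4, 1]
Peg 2: [2]
Peg 3: []

After move 3 (1->2):
Peg 0: [3]
Peg 1: [5, 4]
Peg 2: [2, 1]
Peg 3: []

After move 4 (1->3):
Peg 0: [3]
Peg 1: [5]
Peg 2: [2, 1]
Peg 3: [4]

After move 5 (0->3):
Peg 0: []
Peg 1: [5]
Peg 2: [2, 1]
Peg 3: [4, 3]

After move 6 (2->3):
Peg 0: []
Peg 1: [5]
Peg 2: [2]
Peg 3: [4, 3, 1]

After move 7 (2->1):
Peg 0: []
Peg 1: [5, 2]
Peg 2: []
Peg 3: [4, 3, 1]

After move 8 (3->1):
Peg 0: []
Peg 1: [5, 2, 1]
Peg 2: []
Peg 3: [4, 3]

After move 9 (1->2):
Peg 0: []
Peg 1: [5, 2]
Peg 2: [1]
Peg 3: [4, 3]

Answer: Peg 0: []
Peg 1: [5, 2]
Peg 2: [1]
Peg 3: [4, 3]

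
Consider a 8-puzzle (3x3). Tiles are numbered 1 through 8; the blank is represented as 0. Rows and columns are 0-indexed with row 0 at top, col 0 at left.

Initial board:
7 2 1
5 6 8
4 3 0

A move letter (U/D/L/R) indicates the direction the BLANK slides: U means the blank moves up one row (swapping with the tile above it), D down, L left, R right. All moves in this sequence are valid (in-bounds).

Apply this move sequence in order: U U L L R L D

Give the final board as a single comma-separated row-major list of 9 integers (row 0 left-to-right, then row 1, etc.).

Answer: 5, 7, 2, 0, 6, 1, 4, 3, 8

Derivation:
After move 1 (U):
7 2 1
5 6 0
4 3 8

After move 2 (U):
7 2 0
5 6 1
4 3 8

After move 3 (L):
7 0 2
5 6 1
4 3 8

After move 4 (L):
0 7 2
5 6 1
4 3 8

After move 5 (R):
7 0 2
5 6 1
4 3 8

After move 6 (L):
0 7 2
5 6 1
4 3 8

After move 7 (D):
5 7 2
0 6 1
4 3 8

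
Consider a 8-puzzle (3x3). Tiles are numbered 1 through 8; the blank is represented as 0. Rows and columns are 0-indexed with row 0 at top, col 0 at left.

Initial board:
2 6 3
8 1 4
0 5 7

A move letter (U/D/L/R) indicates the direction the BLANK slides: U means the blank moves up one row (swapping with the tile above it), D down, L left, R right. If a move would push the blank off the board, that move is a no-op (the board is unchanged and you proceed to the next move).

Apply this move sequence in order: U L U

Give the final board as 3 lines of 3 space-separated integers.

After move 1 (U):
2 6 3
0 1 4
8 5 7

After move 2 (L):
2 6 3
0 1 4
8 5 7

After move 3 (U):
0 6 3
2 1 4
8 5 7

Answer: 0 6 3
2 1 4
8 5 7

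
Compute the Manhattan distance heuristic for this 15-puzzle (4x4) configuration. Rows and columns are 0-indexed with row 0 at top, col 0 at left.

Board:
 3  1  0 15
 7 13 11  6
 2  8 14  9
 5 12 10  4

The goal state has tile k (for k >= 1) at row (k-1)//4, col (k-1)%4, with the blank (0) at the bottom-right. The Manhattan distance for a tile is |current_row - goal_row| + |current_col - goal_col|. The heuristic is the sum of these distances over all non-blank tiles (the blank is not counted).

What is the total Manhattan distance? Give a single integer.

Answer: 36

Derivation:
Tile 3: at (0,0), goal (0,2), distance |0-0|+|0-2| = 2
Tile 1: at (0,1), goal (0,0), distance |0-0|+|1-0| = 1
Tile 15: at (0,3), goal (3,2), distance |0-3|+|3-2| = 4
Tile 7: at (1,0), goal (1,2), distance |1-1|+|0-2| = 2
Tile 13: at (1,1), goal (3,0), distance |1-3|+|1-0| = 3
Tile 11: at (1,2), goal (2,2), distance |1-2|+|2-2| = 1
Tile 6: at (1,3), goal (1,1), distance |1-1|+|3-1| = 2
Tile 2: at (2,0), goal (0,1), distance |2-0|+|0-1| = 3
Tile 8: at (2,1), goal (1,3), distance |2-1|+|1-3| = 3
Tile 14: at (2,2), goal (3,1), distance |2-3|+|2-1| = 2
Tile 9: at (2,3), goal (2,0), distance |2-2|+|3-0| = 3
Tile 5: at (3,0), goal (1,0), distance |3-1|+|0-0| = 2
Tile 12: at (3,1), goal (2,3), distance |3-2|+|1-3| = 3
Tile 10: at (3,2), goal (2,1), distance |3-2|+|2-1| = 2
Tile 4: at (3,3), goal (0,3), distance |3-0|+|3-3| = 3
Sum: 2 + 1 + 4 + 2 + 3 + 1 + 2 + 3 + 3 + 2 + 3 + 2 + 3 + 2 + 3 = 36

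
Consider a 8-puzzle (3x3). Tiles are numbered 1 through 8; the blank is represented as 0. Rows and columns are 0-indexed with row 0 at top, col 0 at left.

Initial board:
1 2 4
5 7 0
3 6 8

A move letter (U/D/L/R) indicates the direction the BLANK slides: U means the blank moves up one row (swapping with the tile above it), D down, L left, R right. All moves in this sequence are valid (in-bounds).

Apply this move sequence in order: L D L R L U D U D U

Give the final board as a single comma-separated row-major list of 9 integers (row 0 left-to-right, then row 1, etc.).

Answer: 1, 2, 4, 0, 6, 7, 5, 3, 8

Derivation:
After move 1 (L):
1 2 4
5 0 7
3 6 8

After move 2 (D):
1 2 4
5 6 7
3 0 8

After move 3 (L):
1 2 4
5 6 7
0 3 8

After move 4 (R):
1 2 4
5 6 7
3 0 8

After move 5 (L):
1 2 4
5 6 7
0 3 8

After move 6 (U):
1 2 4
0 6 7
5 3 8

After move 7 (D):
1 2 4
5 6 7
0 3 8

After move 8 (U):
1 2 4
0 6 7
5 3 8

After move 9 (D):
1 2 4
5 6 7
0 3 8

After move 10 (U):
1 2 4
0 6 7
5 3 8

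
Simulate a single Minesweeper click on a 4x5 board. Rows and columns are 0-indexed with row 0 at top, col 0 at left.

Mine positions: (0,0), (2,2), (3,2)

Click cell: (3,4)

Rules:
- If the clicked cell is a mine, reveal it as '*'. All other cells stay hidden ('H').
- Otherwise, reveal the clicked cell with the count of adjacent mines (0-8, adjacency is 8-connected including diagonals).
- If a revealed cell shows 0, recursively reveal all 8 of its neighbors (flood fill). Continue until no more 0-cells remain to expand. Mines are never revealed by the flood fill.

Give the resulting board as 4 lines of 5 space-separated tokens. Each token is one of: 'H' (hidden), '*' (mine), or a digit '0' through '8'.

H 1 0 0 0
H 2 1 1 0
H H H 2 0
H H H 2 0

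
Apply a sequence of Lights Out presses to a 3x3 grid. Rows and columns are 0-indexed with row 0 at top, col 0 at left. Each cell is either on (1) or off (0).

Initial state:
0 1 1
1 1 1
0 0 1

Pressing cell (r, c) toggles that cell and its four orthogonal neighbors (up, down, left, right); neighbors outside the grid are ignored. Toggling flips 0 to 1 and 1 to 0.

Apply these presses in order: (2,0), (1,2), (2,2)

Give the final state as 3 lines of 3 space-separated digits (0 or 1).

After press 1 at (2,0):
0 1 1
0 1 1
1 1 1

After press 2 at (1,2):
0 1 0
0 0 0
1 1 0

After press 3 at (2,2):
0 1 0
0 0 1
1 0 1

Answer: 0 1 0
0 0 1
1 0 1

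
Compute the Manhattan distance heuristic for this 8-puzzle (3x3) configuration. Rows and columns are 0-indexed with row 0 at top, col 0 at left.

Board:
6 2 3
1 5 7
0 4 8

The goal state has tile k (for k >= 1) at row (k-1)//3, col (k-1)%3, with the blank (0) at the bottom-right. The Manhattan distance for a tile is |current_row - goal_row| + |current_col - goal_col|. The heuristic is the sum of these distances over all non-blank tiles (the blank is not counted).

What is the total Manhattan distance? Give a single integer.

Tile 6: (0,0)->(1,2) = 3
Tile 2: (0,1)->(0,1) = 0
Tile 3: (0,2)->(0,2) = 0
Tile 1: (1,0)->(0,0) = 1
Tile 5: (1,1)->(1,1) = 0
Tile 7: (1,2)->(2,0) = 3
Tile 4: (2,1)->(1,0) = 2
Tile 8: (2,2)->(2,1) = 1
Sum: 3 + 0 + 0 + 1 + 0 + 3 + 2 + 1 = 10

Answer: 10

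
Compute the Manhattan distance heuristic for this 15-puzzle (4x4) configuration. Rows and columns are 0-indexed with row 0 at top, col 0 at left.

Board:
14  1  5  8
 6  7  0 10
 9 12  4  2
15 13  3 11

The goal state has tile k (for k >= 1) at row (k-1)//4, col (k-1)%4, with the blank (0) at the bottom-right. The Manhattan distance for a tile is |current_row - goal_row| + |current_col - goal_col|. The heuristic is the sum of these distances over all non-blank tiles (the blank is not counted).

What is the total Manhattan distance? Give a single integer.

Answer: 31

Derivation:
Tile 14: (0,0)->(3,1) = 4
Tile 1: (0,1)->(0,0) = 1
Tile 5: (0,2)->(1,0) = 3
Tile 8: (0,3)->(1,3) = 1
Tile 6: (1,0)->(1,1) = 1
Tile 7: (1,1)->(1,2) = 1
Tile 10: (1,3)->(2,1) = 3
Tile 9: (2,0)->(2,0) = 0
Tile 12: (2,1)->(2,3) = 2
Tile 4: (2,2)->(0,3) = 3
Tile 2: (2,3)->(0,1) = 4
Tile 15: (3,0)->(3,2) = 2
Tile 13: (3,1)->(3,0) = 1
Tile 3: (3,2)->(0,2) = 3
Tile 11: (3,3)->(2,2) = 2
Sum: 4 + 1 + 3 + 1 + 1 + 1 + 3 + 0 + 2 + 3 + 4 + 2 + 1 + 3 + 2 = 31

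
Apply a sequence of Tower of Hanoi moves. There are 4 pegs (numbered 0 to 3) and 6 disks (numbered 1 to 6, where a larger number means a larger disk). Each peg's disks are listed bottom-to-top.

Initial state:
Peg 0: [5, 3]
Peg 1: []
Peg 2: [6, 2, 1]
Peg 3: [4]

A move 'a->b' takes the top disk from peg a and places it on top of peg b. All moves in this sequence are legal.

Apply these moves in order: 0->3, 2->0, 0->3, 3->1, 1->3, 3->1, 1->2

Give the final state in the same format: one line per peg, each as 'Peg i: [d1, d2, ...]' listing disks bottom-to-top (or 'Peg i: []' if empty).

Answer: Peg 0: [5]
Peg 1: []
Peg 2: [6, 2, 1]
Peg 3: [4, 3]

Derivation:
After move 1 (0->3):
Peg 0: [5]
Peg 1: []
Peg 2: [6, 2, 1]
Peg 3: [4, 3]

After move 2 (2->0):
Peg 0: [5, 1]
Peg 1: []
Peg 2: [6, 2]
Peg 3: [4, 3]

After move 3 (0->3):
Peg 0: [5]
Peg 1: []
Peg 2: [6, 2]
Peg 3: [4, 3, 1]

After move 4 (3->1):
Peg 0: [5]
Peg 1: [1]
Peg 2: [6, 2]
Peg 3: [4, 3]

After move 5 (1->3):
Peg 0: [5]
Peg 1: []
Peg 2: [6, 2]
Peg 3: [4, 3, 1]

After move 6 (3->1):
Peg 0: [5]
Peg 1: [1]
Peg 2: [6, 2]
Peg 3: [4, 3]

After move 7 (1->2):
Peg 0: [5]
Peg 1: []
Peg 2: [6, 2, 1]
Peg 3: [4, 3]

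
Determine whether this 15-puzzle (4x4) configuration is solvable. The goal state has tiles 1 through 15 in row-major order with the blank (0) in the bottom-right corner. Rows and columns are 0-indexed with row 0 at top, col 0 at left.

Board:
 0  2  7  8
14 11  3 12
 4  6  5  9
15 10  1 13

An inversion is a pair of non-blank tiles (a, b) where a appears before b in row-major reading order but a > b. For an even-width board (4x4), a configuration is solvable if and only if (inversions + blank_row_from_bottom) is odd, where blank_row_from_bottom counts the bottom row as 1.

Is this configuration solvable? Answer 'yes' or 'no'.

Answer: no

Derivation:
Inversions: 44
Blank is in row 0 (0-indexed from top), which is row 4 counting from the bottom (bottom = 1).
44 + 4 = 48, which is even, so the puzzle is not solvable.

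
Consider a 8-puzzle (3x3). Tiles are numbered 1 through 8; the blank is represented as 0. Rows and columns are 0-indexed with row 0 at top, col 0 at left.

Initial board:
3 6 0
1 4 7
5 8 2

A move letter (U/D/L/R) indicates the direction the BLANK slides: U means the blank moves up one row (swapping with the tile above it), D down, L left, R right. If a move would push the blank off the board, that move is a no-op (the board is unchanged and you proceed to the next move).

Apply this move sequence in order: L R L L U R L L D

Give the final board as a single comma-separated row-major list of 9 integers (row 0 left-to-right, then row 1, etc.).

After move 1 (L):
3 0 6
1 4 7
5 8 2

After move 2 (R):
3 6 0
1 4 7
5 8 2

After move 3 (L):
3 0 6
1 4 7
5 8 2

After move 4 (L):
0 3 6
1 4 7
5 8 2

After move 5 (U):
0 3 6
1 4 7
5 8 2

After move 6 (R):
3 0 6
1 4 7
5 8 2

After move 7 (L):
0 3 6
1 4 7
5 8 2

After move 8 (L):
0 3 6
1 4 7
5 8 2

After move 9 (D):
1 3 6
0 4 7
5 8 2

Answer: 1, 3, 6, 0, 4, 7, 5, 8, 2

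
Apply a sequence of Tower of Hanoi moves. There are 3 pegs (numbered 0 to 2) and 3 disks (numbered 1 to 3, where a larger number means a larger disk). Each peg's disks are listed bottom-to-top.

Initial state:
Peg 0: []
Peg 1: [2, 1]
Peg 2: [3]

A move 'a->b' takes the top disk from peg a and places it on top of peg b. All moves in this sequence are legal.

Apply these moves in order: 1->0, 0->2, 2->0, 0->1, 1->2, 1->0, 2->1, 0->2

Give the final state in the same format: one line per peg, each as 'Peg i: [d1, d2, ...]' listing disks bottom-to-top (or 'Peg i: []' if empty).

Answer: Peg 0: []
Peg 1: [1]
Peg 2: [3, 2]

Derivation:
After move 1 (1->0):
Peg 0: [1]
Peg 1: [2]
Peg 2: [3]

After move 2 (0->2):
Peg 0: []
Peg 1: [2]
Peg 2: [3, 1]

After move 3 (2->0):
Peg 0: [1]
Peg 1: [2]
Peg 2: [3]

After move 4 (0->1):
Peg 0: []
Peg 1: [2, 1]
Peg 2: [3]

After move 5 (1->2):
Peg 0: []
Peg 1: [2]
Peg 2: [3, 1]

After move 6 (1->0):
Peg 0: [2]
Peg 1: []
Peg 2: [3, 1]

After move 7 (2->1):
Peg 0: [2]
Peg 1: [1]
Peg 2: [3]

After move 8 (0->2):
Peg 0: []
Peg 1: [1]
Peg 2: [3, 2]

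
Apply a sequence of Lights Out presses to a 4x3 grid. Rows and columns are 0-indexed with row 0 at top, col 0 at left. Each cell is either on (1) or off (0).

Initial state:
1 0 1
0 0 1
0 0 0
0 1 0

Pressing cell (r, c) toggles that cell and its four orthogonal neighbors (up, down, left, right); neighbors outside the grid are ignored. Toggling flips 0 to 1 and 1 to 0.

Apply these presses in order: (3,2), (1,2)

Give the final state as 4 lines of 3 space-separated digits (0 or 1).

Answer: 1 0 0
0 1 0
0 0 0
0 0 1

Derivation:
After press 1 at (3,2):
1 0 1
0 0 1
0 0 1
0 0 1

After press 2 at (1,2):
1 0 0
0 1 0
0 0 0
0 0 1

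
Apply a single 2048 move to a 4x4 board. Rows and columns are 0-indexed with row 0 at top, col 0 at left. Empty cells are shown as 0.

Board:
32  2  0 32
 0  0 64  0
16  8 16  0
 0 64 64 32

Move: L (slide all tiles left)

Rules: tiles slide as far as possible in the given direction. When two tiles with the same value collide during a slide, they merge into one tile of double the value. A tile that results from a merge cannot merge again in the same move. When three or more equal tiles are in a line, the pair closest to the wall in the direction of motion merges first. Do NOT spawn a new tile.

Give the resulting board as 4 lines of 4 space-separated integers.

Slide left:
row 0: [32, 2, 0, 32] -> [32, 2, 32, 0]
row 1: [0, 0, 64, 0] -> [64, 0, 0, 0]
row 2: [16, 8, 16, 0] -> [16, 8, 16, 0]
row 3: [0, 64, 64, 32] -> [128, 32, 0, 0]

Answer:  32   2  32   0
 64   0   0   0
 16   8  16   0
128  32   0   0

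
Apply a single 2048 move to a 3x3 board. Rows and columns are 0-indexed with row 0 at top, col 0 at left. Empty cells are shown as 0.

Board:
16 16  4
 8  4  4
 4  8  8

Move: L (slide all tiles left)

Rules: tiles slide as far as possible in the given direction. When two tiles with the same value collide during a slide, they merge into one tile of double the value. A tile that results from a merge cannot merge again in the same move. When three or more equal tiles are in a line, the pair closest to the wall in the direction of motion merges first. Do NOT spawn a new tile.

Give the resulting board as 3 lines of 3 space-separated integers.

Slide left:
row 0: [16, 16, 4] -> [32, 4, 0]
row 1: [8, 4, 4] -> [8, 8, 0]
row 2: [4, 8, 8] -> [4, 16, 0]

Answer: 32  4  0
 8  8  0
 4 16  0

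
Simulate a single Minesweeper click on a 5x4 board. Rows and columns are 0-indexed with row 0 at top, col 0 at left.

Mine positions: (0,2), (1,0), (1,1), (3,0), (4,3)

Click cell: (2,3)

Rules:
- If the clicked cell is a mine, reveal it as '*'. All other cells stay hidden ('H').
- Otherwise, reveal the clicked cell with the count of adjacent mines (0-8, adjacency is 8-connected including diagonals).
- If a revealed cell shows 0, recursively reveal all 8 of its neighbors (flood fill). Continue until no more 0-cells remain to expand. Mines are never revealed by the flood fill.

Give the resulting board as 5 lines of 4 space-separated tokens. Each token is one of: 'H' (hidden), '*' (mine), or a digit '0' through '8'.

H H H H
H H 2 1
H H 1 0
H H 1 1
H H H H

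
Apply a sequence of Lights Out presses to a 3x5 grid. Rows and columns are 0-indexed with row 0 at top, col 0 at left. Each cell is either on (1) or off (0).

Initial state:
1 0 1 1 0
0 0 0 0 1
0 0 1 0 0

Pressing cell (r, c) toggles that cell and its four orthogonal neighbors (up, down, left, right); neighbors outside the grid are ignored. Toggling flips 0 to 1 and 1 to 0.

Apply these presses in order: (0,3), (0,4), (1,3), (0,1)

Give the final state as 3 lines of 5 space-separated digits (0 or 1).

After press 1 at (0,3):
1 0 0 0 1
0 0 0 1 1
0 0 1 0 0

After press 2 at (0,4):
1 0 0 1 0
0 0 0 1 0
0 0 1 0 0

After press 3 at (1,3):
1 0 0 0 0
0 0 1 0 1
0 0 1 1 0

After press 4 at (0,1):
0 1 1 0 0
0 1 1 0 1
0 0 1 1 0

Answer: 0 1 1 0 0
0 1 1 0 1
0 0 1 1 0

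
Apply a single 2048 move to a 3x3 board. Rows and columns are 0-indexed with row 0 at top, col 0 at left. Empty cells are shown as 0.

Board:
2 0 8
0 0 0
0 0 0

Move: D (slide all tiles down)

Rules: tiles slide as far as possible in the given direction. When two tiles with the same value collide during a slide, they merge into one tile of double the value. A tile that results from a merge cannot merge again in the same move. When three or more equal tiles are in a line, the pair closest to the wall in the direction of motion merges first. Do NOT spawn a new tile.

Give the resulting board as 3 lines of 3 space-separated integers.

Slide down:
col 0: [2, 0, 0] -> [0, 0, 2]
col 1: [0, 0, 0] -> [0, 0, 0]
col 2: [8, 0, 0] -> [0, 0, 8]

Answer: 0 0 0
0 0 0
2 0 8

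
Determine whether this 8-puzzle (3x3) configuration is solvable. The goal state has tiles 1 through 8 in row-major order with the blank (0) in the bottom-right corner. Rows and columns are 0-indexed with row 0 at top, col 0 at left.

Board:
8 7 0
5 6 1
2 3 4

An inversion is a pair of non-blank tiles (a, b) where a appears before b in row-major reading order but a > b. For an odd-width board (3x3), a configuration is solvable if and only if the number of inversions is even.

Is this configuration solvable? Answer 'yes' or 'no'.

Answer: no

Derivation:
Inversions (pairs i<j in row-major order where tile[i] > tile[j] > 0): 21
21 is odd, so the puzzle is not solvable.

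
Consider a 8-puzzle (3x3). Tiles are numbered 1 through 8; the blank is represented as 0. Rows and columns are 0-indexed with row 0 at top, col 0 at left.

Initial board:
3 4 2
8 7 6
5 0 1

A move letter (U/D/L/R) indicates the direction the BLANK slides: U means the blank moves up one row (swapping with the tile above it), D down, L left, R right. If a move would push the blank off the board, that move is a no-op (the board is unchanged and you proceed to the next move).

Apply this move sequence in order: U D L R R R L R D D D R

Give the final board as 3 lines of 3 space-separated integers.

After move 1 (U):
3 4 2
8 0 6
5 7 1

After move 2 (D):
3 4 2
8 7 6
5 0 1

After move 3 (L):
3 4 2
8 7 6
0 5 1

After move 4 (R):
3 4 2
8 7 6
5 0 1

After move 5 (R):
3 4 2
8 7 6
5 1 0

After move 6 (R):
3 4 2
8 7 6
5 1 0

After move 7 (L):
3 4 2
8 7 6
5 0 1

After move 8 (R):
3 4 2
8 7 6
5 1 0

After move 9 (D):
3 4 2
8 7 6
5 1 0

After move 10 (D):
3 4 2
8 7 6
5 1 0

After move 11 (D):
3 4 2
8 7 6
5 1 0

After move 12 (R):
3 4 2
8 7 6
5 1 0

Answer: 3 4 2
8 7 6
5 1 0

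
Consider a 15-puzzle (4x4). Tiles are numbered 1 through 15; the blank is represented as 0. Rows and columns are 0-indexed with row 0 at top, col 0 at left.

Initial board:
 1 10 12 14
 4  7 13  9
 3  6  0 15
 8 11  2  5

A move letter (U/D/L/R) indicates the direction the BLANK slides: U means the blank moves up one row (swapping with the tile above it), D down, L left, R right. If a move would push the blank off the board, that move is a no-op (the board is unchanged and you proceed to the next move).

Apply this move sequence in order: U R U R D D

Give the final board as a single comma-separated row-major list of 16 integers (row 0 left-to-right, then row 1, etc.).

Answer: 1, 10, 12, 14, 4, 7, 9, 15, 3, 6, 13, 0, 8, 11, 2, 5

Derivation:
After move 1 (U):
 1 10 12 14
 4  7  0  9
 3  6 13 15
 8 11  2  5

After move 2 (R):
 1 10 12 14
 4  7  9  0
 3  6 13 15
 8 11  2  5

After move 3 (U):
 1 10 12  0
 4  7  9 14
 3  6 13 15
 8 11  2  5

After move 4 (R):
 1 10 12  0
 4  7  9 14
 3  6 13 15
 8 11  2  5

After move 5 (D):
 1 10 12 14
 4  7  9  0
 3  6 13 15
 8 11  2  5

After move 6 (D):
 1 10 12 14
 4  7  9 15
 3  6 13  0
 8 11  2  5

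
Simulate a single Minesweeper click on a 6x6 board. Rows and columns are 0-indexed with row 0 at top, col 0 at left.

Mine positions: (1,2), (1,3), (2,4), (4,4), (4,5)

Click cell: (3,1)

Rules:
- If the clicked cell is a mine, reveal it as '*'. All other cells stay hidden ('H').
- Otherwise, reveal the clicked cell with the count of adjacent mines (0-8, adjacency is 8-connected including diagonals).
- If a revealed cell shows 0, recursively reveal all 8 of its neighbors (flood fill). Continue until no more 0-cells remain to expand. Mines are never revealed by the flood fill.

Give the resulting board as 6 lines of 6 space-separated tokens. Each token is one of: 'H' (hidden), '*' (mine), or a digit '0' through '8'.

0 1 H H H H
0 1 H H H H
0 1 2 3 H H
0 0 0 2 H H
0 0 0 1 H H
0 0 0 1 H H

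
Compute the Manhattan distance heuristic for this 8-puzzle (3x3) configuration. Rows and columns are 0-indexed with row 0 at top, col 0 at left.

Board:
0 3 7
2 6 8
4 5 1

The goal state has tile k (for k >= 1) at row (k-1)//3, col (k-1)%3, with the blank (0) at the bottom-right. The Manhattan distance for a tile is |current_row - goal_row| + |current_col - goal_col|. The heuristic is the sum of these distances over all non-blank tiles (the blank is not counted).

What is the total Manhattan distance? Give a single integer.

Tile 3: at (0,1), goal (0,2), distance |0-0|+|1-2| = 1
Tile 7: at (0,2), goal (2,0), distance |0-2|+|2-0| = 4
Tile 2: at (1,0), goal (0,1), distance |1-0|+|0-1| = 2
Tile 6: at (1,1), goal (1,2), distance |1-1|+|1-2| = 1
Tile 8: at (1,2), goal (2,1), distance |1-2|+|2-1| = 2
Tile 4: at (2,0), goal (1,0), distance |2-1|+|0-0| = 1
Tile 5: at (2,1), goal (1,1), distance |2-1|+|1-1| = 1
Tile 1: at (2,2), goal (0,0), distance |2-0|+|2-0| = 4
Sum: 1 + 4 + 2 + 1 + 2 + 1 + 1 + 4 = 16

Answer: 16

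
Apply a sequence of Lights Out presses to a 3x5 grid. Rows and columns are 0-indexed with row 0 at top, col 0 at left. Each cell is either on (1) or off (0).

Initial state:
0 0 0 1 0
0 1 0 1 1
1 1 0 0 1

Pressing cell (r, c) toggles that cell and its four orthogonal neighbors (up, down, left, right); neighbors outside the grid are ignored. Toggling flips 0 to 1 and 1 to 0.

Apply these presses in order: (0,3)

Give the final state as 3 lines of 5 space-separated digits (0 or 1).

Answer: 0 0 1 0 1
0 1 0 0 1
1 1 0 0 1

Derivation:
After press 1 at (0,3):
0 0 1 0 1
0 1 0 0 1
1 1 0 0 1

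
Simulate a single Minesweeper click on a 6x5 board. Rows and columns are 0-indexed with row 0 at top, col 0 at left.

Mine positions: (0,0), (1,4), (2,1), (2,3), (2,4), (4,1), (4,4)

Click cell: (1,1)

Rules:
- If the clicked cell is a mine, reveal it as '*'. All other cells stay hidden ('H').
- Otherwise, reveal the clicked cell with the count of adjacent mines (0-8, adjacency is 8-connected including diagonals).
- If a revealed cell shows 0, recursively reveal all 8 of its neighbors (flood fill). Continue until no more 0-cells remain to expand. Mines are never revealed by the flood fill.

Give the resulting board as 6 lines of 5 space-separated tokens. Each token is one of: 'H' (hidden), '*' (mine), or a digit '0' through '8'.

H H H H H
H 2 H H H
H H H H H
H H H H H
H H H H H
H H H H H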